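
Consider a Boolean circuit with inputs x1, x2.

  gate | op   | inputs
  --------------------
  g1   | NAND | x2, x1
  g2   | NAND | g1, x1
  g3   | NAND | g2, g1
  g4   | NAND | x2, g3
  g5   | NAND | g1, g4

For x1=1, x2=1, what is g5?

1

g1 = 1 NAND 1 = 0
g2 = 0 NAND 1 = 1
g3 = 1 NAND 0 = 1
g4 = 1 NAND 1 = 0
g5 = 0 NAND 0 = 1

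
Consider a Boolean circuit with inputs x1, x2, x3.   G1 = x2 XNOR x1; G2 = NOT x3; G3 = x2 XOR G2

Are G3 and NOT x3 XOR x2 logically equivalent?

G2 = NOT x3
G3 = x2 XOR G2 = x2 XOR NOT x3
At x1=0, x2=0, x3=1: circuit gives 0, formula gives 0.
At x1=0, x2=0, x3=0: circuit gives 1, formula gives 1.
Agrees on all 8 inputs.

Yes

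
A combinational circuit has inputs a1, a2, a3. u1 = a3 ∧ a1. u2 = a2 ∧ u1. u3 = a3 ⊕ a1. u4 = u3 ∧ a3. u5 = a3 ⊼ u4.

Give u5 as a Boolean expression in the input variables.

a3 ⊼ ((a3 ⊕ a1) ∧ a3)

u3 = a3 ⊕ a1
u4 = u3 ∧ a3 = (a3 ⊕ a1) ∧ a3
u5 = a3 ⊼ u4 = a3 ⊼ ((a3 ⊕ a1) ∧ a3)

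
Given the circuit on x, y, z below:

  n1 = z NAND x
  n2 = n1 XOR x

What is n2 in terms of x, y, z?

n1 = z NAND x
n2 = n1 XOR x = (z NAND x) XOR x

(z NAND x) XOR x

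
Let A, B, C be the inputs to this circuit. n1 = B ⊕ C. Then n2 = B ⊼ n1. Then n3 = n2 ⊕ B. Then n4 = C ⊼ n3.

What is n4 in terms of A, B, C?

C ⊼ ((B ⊼ (B ⊕ C)) ⊕ B)

n1 = B ⊕ C
n2 = B ⊼ n1 = B ⊼ (B ⊕ C)
n3 = n2 ⊕ B = (B ⊼ (B ⊕ C)) ⊕ B
n4 = C ⊼ n3 = C ⊼ ((B ⊼ (B ⊕ C)) ⊕ B)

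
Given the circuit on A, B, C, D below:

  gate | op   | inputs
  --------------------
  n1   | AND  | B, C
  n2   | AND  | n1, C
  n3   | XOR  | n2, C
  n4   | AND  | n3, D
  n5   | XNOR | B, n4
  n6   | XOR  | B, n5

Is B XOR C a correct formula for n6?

n1 = B AND C
n2 = n1 AND C = (B AND C) AND C
n3 = n2 XOR C = ((B AND C) AND C) XOR C
n4 = n3 AND D = (((B AND C) AND C) XOR C) AND D
n5 = B XNOR n4 = B XNOR ((((B AND C) AND C) XOR C) AND D)
n6 = B XOR n5 = B XOR (B XNOR ((((B AND C) AND C) XOR C) AND D))
At A=0, B=0, C=0, D=0: circuit gives 1, formula gives 0.

No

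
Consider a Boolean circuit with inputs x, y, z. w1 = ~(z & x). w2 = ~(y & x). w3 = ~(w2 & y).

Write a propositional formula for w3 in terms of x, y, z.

~((~(y & x)) & y)

w2 = ~(y & x)
w3 = ~(w2 & y) = ~((~(y & x)) & y)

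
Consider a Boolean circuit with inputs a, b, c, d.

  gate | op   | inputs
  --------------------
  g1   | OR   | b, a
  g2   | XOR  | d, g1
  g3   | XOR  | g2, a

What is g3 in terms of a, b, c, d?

(d XOR (b OR a)) XOR a

g1 = b OR a
g2 = d XOR g1 = d XOR (b OR a)
g3 = g2 XOR a = (d XOR (b OR a)) XOR a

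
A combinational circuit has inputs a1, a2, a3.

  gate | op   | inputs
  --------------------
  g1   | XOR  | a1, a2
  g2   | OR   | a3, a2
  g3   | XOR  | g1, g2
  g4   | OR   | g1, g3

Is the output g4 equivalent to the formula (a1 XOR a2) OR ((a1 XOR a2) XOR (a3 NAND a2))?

g1 = a1 XOR a2
g2 = a3 OR a2
g3 = g1 XOR g2 = (a1 XOR a2) XOR (a3 OR a2)
g4 = g1 OR g3 = (a1 XOR a2) OR ((a1 XOR a2) XOR (a3 OR a2))
At a1=0, a2=0, a3=0: circuit gives 0, formula gives 1.

No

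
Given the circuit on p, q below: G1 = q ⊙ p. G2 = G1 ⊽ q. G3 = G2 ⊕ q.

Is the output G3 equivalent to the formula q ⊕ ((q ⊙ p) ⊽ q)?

G1 = q ⊙ p
G2 = G1 ⊽ q = (q ⊙ p) ⊽ q
G3 = G2 ⊕ q = ((q ⊙ p) ⊽ q) ⊕ q
At p=0, q=0: circuit gives 0, formula gives 0.
At p=0, q=1: circuit gives 1, formula gives 1.
Agrees on all 4 inputs.

Yes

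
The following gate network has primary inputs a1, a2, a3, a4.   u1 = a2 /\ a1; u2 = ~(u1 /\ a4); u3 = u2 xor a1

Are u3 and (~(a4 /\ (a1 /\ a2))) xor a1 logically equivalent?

Yes

u1 = a2 /\ a1
u2 = ~(u1 /\ a4) = ~((a2 /\ a1) /\ a4)
u3 = u2 xor a1 = (~((a2 /\ a1) /\ a4)) xor a1
At a1=1, a2=0, a3=0, a4=0: circuit gives 0, formula gives 0.
At a1=0, a2=0, a3=0, a4=0: circuit gives 1, formula gives 1.
Agrees on all 16 inputs.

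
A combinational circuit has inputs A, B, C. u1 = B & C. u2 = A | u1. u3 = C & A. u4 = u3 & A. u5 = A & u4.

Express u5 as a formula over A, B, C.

A & ((C & A) & A)

u3 = C & A
u4 = u3 & A = (C & A) & A
u5 = A & u4 = A & ((C & A) & A)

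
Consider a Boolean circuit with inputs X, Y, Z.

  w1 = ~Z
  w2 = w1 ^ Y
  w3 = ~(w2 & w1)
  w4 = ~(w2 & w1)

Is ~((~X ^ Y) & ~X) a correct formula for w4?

w1 = ~Z
w2 = w1 ^ Y = ~Z ^ Y
w4 = ~(w2 & w1) = ~((~Z ^ Y) & ~Z)
At X=0, Y=0, Z=1: circuit gives 1, formula gives 0.

No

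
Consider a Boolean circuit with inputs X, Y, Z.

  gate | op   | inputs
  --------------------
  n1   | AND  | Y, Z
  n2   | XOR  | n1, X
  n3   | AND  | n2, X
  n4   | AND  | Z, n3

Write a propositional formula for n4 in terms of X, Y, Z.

Z AND (((Y AND Z) XOR X) AND X)

n1 = Y AND Z
n2 = n1 XOR X = (Y AND Z) XOR X
n3 = n2 AND X = ((Y AND Z) XOR X) AND X
n4 = Z AND n3 = Z AND (((Y AND Z) XOR X) AND X)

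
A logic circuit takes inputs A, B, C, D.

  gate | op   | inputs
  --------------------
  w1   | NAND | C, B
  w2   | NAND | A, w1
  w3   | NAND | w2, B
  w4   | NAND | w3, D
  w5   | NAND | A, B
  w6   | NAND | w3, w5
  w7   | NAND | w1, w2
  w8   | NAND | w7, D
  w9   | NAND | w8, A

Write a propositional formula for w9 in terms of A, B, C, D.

w1 = C NAND B
w2 = A NAND w1 = A NAND (C NAND B)
w7 = w1 NAND w2 = (C NAND B) NAND (A NAND (C NAND B))
w8 = w7 NAND D = ((C NAND B) NAND (A NAND (C NAND B))) NAND D
w9 = w8 NAND A = (((C NAND B) NAND (A NAND (C NAND B))) NAND D) NAND A

(((C NAND B) NAND (A NAND (C NAND B))) NAND D) NAND A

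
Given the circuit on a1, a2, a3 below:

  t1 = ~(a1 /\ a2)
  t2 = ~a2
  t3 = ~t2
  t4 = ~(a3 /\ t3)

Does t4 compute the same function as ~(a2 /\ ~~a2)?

t2 = ~a2
t3 = ~t2 = ~~a2
t4 = ~(a3 /\ t3) = ~(a3 /\ ~~a2)
At a1=0, a2=1, a3=0: circuit gives 1, formula gives 0.

No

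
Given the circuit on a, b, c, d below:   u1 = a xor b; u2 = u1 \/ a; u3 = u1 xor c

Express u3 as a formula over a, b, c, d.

u1 = a xor b
u3 = u1 xor c = (a xor b) xor c

(a xor b) xor c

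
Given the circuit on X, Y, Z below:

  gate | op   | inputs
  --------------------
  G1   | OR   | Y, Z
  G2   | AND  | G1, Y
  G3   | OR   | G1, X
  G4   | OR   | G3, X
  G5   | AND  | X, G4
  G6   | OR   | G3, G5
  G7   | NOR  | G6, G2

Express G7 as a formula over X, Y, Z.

(((Y OR Z) OR X) OR (X AND (((Y OR Z) OR X) OR X))) NOR ((Y OR Z) AND Y)

G1 = Y OR Z
G2 = G1 AND Y = (Y OR Z) AND Y
G3 = G1 OR X = (Y OR Z) OR X
G4 = G3 OR X = ((Y OR Z) OR X) OR X
G5 = X AND G4 = X AND (((Y OR Z) OR X) OR X)
G6 = G3 OR G5 = ((Y OR Z) OR X) OR (X AND (((Y OR Z) OR X) OR X))
G7 = G6 NOR G2 = (((Y OR Z) OR X) OR (X AND (((Y OR Z) OR X) OR X))) NOR ((Y OR Z) AND Y)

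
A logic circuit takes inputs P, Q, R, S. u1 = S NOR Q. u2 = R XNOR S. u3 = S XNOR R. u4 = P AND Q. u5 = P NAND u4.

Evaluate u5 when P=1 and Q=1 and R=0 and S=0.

u4 = 1 AND 1 = 1
u5 = 1 NAND 1 = 0

0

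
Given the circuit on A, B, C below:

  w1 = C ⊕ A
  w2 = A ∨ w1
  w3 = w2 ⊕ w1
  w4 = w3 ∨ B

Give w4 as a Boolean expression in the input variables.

w1 = C ⊕ A
w2 = A ∨ w1 = A ∨ (C ⊕ A)
w3 = w2 ⊕ w1 = (A ∨ (C ⊕ A)) ⊕ (C ⊕ A)
w4 = w3 ∨ B = ((A ∨ (C ⊕ A)) ⊕ (C ⊕ A)) ∨ B

((A ∨ (C ⊕ A)) ⊕ (C ⊕ A)) ∨ B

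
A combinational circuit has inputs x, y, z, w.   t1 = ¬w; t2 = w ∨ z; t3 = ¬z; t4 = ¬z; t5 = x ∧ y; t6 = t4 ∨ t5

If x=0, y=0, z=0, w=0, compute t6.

1

t4 = ¬0 = 1
t5 = 0 ∧ 0 = 0
t6 = 1 ∨ 0 = 1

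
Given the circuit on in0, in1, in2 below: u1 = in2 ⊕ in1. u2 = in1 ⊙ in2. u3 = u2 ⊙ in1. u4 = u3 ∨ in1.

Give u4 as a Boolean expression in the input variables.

((in1 ⊙ in2) ⊙ in1) ∨ in1

u2 = in1 ⊙ in2
u3 = u2 ⊙ in1 = (in1 ⊙ in2) ⊙ in1
u4 = u3 ∨ in1 = ((in1 ⊙ in2) ⊙ in1) ∨ in1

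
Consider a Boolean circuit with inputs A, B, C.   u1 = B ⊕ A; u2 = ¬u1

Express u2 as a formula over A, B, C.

u1 = B ⊕ A
u2 = ¬u1 = ¬(B ⊕ A)

¬(B ⊕ A)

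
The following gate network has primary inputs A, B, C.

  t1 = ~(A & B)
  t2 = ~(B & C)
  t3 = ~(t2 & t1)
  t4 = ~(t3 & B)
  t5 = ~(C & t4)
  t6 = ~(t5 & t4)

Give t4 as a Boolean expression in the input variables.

~((~((~(B & C)) & (~(A & B)))) & B)

t1 = ~(A & B)
t2 = ~(B & C)
t3 = ~(t2 & t1) = ~((~(B & C)) & (~(A & B)))
t4 = ~(t3 & B) = ~((~((~(B & C)) & (~(A & B)))) & B)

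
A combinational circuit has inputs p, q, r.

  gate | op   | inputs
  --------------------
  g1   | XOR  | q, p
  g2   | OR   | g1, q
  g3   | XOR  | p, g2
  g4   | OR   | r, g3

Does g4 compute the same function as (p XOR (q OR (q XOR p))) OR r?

Yes

g1 = q XOR p
g2 = g1 OR q = (q XOR p) OR q
g3 = p XOR g2 = p XOR ((q XOR p) OR q)
g4 = r OR g3 = r OR (p XOR ((q XOR p) OR q))
At p=0, q=0, r=0: circuit gives 0, formula gives 0.
At p=0, q=0, r=1: circuit gives 1, formula gives 1.
Agrees on all 8 inputs.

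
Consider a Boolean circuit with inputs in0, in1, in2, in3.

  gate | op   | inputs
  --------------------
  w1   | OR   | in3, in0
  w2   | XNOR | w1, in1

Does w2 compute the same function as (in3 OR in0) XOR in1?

w1 = in3 OR in0
w2 = w1 XNOR in1 = (in3 OR in0) XNOR in1
At in0=0, in1=0, in2=0, in3=0: circuit gives 1, formula gives 0.

No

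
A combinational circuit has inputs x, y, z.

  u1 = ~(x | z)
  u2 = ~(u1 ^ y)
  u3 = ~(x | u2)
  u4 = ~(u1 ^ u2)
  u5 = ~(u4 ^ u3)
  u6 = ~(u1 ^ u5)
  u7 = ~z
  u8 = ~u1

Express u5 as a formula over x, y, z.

u1 = ~(x | z)
u2 = ~(u1 ^ y) = ~((~(x | z)) ^ y)
u3 = ~(x | u2) = ~(x | (~((~(x | z)) ^ y)))
u4 = ~(u1 ^ u2) = ~((~(x | z)) ^ (~((~(x | z)) ^ y)))
u5 = ~(u4 ^ u3) = ~((~((~(x | z)) ^ (~((~(x | z)) ^ y)))) ^ (~(x | (~((~(x | z)) ^ y)))))

~((~((~(x | z)) ^ (~((~(x | z)) ^ y)))) ^ (~(x | (~((~(x | z)) ^ y)))))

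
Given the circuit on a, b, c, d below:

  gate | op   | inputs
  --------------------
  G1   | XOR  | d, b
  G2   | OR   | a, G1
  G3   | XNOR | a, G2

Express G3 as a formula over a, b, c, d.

a XNOR (a OR (d XOR b))

G1 = d XOR b
G2 = a OR G1 = a OR (d XOR b)
G3 = a XNOR G2 = a XNOR (a OR (d XOR b))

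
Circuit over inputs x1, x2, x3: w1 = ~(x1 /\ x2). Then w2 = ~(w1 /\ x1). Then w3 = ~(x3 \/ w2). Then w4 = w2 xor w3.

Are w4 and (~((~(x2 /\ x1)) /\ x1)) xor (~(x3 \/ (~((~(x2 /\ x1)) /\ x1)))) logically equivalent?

Yes

w1 = ~(x1 /\ x2)
w2 = ~(w1 /\ x1) = ~((~(x1 /\ x2)) /\ x1)
w3 = ~(x3 \/ w2) = ~(x3 \/ (~((~(x1 /\ x2)) /\ x1)))
w4 = w2 xor w3 = (~((~(x1 /\ x2)) /\ x1)) xor (~(x3 \/ (~((~(x1 /\ x2)) /\ x1))))
At x1=1, x2=0, x3=1: circuit gives 0, formula gives 0.
At x1=0, x2=0, x3=0: circuit gives 1, formula gives 1.
Agrees on all 8 inputs.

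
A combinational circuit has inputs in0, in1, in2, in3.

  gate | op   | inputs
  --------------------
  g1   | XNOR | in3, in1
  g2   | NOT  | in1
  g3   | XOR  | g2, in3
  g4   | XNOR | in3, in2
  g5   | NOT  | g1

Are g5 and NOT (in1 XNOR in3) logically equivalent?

g1 = in3 XNOR in1
g5 = NOT g1 = NOT (in3 XNOR in1)
At in0=0, in1=0, in2=0, in3=0: circuit gives 0, formula gives 0.
At in0=0, in1=0, in2=0, in3=1: circuit gives 1, formula gives 1.
Agrees on all 16 inputs.

Yes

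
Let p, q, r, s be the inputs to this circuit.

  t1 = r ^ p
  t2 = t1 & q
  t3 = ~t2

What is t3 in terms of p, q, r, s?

~((r ^ p) & q)

t1 = r ^ p
t2 = t1 & q = (r ^ p) & q
t3 = ~t2 = ~((r ^ p) & q)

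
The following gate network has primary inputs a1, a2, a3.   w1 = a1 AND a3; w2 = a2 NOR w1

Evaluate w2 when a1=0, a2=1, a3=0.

0

w1 = 0 AND 0 = 0
w2 = 1 NOR 0 = 0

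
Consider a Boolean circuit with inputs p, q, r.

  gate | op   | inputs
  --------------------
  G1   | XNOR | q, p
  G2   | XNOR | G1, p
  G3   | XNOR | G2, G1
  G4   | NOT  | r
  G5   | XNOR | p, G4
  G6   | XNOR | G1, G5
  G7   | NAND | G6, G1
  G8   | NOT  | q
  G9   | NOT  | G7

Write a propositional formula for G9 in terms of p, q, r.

G1 = q XNOR p
G4 = NOT r
G5 = p XNOR G4 = p XNOR NOT r
G6 = G1 XNOR G5 = (q XNOR p) XNOR (p XNOR NOT r)
G7 = G6 NAND G1 = ((q XNOR p) XNOR (p XNOR NOT r)) NAND (q XNOR p)
G9 = NOT G7 = NOT (((q XNOR p) XNOR (p XNOR NOT r)) NAND (q XNOR p))

NOT (((q XNOR p) XNOR (p XNOR NOT r)) NAND (q XNOR p))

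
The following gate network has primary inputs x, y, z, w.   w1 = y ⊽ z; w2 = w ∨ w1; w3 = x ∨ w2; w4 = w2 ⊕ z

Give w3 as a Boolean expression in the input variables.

x ∨ (w ∨ (y ⊽ z))

w1 = y ⊽ z
w2 = w ∨ w1 = w ∨ (y ⊽ z)
w3 = x ∨ w2 = x ∨ (w ∨ (y ⊽ z))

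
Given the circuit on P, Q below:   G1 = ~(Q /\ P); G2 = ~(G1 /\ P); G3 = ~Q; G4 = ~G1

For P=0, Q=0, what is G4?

0

G1 = ~(0 /\ 0) = 1
G4 = ~1 = 0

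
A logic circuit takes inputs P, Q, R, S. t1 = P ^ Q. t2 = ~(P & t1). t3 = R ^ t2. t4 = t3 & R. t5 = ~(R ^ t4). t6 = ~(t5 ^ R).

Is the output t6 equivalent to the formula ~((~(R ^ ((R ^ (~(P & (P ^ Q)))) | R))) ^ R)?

No

t1 = P ^ Q
t2 = ~(P & t1) = ~(P & (P ^ Q))
t3 = R ^ t2 = R ^ (~(P & (P ^ Q)))
t4 = t3 & R = (R ^ (~(P & (P ^ Q)))) & R
t5 = ~(R ^ t4) = ~(R ^ ((R ^ (~(P & (P ^ Q)))) & R))
t6 = ~(t5 ^ R) = ~((~(R ^ ((R ^ (~(P & (P ^ Q)))) & R))) ^ R)
At P=0, Q=0, R=0, S=0: circuit gives 0, formula gives 1.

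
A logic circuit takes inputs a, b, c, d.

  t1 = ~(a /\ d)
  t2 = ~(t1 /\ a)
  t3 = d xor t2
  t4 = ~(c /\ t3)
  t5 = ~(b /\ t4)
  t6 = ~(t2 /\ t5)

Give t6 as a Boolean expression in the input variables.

t1 = ~(a /\ d)
t2 = ~(t1 /\ a) = ~((~(a /\ d)) /\ a)
t3 = d xor t2 = d xor (~((~(a /\ d)) /\ a))
t4 = ~(c /\ t3) = ~(c /\ (d xor (~((~(a /\ d)) /\ a))))
t5 = ~(b /\ t4) = ~(b /\ (~(c /\ (d xor (~((~(a /\ d)) /\ a))))))
t6 = ~(t2 /\ t5) = ~((~((~(a /\ d)) /\ a)) /\ (~(b /\ (~(c /\ (d xor (~((~(a /\ d)) /\ a))))))))

~((~((~(a /\ d)) /\ a)) /\ (~(b /\ (~(c /\ (d xor (~((~(a /\ d)) /\ a))))))))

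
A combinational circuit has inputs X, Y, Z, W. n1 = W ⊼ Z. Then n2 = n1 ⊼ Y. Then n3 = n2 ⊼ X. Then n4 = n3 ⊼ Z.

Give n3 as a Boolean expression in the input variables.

((W ⊼ Z) ⊼ Y) ⊼ X

n1 = W ⊼ Z
n2 = n1 ⊼ Y = (W ⊼ Z) ⊼ Y
n3 = n2 ⊼ X = ((W ⊼ Z) ⊼ Y) ⊼ X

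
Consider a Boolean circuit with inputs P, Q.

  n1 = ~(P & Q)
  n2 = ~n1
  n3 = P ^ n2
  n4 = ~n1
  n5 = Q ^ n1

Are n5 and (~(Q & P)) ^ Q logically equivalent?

Yes

n1 = ~(P & Q)
n5 = Q ^ n1 = Q ^ (~(P & Q))
At P=0, Q=1: circuit gives 0, formula gives 0.
At P=0, Q=0: circuit gives 1, formula gives 1.
Agrees on all 4 inputs.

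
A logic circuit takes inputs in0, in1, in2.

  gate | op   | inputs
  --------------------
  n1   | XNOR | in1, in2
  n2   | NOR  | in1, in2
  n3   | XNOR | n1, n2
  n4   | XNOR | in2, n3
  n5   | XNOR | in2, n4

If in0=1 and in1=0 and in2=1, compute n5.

n1 = 0 XNOR 1 = 0
n2 = 0 NOR 1 = 0
n3 = 0 XNOR 0 = 1
n4 = 1 XNOR 1 = 1
n5 = 1 XNOR 1 = 1

1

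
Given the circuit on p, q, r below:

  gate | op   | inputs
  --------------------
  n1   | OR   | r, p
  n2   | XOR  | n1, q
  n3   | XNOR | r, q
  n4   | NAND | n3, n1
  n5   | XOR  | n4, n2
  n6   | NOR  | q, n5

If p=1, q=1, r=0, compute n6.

n1 = 0 OR 1 = 1
n2 = 1 XOR 1 = 0
n3 = 0 XNOR 1 = 0
n4 = 0 NAND 1 = 1
n5 = 1 XOR 0 = 1
n6 = 1 NOR 1 = 0

0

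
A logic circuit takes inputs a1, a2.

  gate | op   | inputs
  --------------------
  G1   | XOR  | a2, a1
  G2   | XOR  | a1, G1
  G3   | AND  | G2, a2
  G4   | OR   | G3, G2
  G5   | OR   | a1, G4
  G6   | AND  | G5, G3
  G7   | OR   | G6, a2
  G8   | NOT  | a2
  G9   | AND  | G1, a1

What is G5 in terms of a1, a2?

a1 OR (((a1 XOR (a2 XOR a1)) AND a2) OR (a1 XOR (a2 XOR a1)))

G1 = a2 XOR a1
G2 = a1 XOR G1 = a1 XOR (a2 XOR a1)
G3 = G2 AND a2 = (a1 XOR (a2 XOR a1)) AND a2
G4 = G3 OR G2 = ((a1 XOR (a2 XOR a1)) AND a2) OR (a1 XOR (a2 XOR a1))
G5 = a1 OR G4 = a1 OR (((a1 XOR (a2 XOR a1)) AND a2) OR (a1 XOR (a2 XOR a1)))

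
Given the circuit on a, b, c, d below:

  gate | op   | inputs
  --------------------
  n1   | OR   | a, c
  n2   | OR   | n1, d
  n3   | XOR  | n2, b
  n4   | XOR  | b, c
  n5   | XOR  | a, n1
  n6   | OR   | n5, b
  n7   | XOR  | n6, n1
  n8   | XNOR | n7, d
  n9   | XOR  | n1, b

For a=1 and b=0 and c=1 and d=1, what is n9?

1

n1 = 1 OR 1 = 1
n9 = 1 XOR 0 = 1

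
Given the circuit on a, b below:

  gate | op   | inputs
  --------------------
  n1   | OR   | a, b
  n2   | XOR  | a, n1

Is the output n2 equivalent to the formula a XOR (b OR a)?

Yes

n1 = a OR b
n2 = a XOR n1 = a XOR (a OR b)
At a=0, b=0: circuit gives 0, formula gives 0.
At a=0, b=1: circuit gives 1, formula gives 1.
Agrees on all 4 inputs.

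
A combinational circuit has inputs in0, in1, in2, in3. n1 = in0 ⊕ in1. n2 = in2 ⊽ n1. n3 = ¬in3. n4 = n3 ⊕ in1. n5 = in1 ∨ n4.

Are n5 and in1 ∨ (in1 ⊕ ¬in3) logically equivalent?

Yes

n3 = ¬in3
n4 = n3 ⊕ in1 = ¬in3 ⊕ in1
n5 = in1 ∨ n4 = in1 ∨ (¬in3 ⊕ in1)
At in0=0, in1=0, in2=0, in3=1: circuit gives 0, formula gives 0.
At in0=0, in1=0, in2=0, in3=0: circuit gives 1, formula gives 1.
Agrees on all 16 inputs.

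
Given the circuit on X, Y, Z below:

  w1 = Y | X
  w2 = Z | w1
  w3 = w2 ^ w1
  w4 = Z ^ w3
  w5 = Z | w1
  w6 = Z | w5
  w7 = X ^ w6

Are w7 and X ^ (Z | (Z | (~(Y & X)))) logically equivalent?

w1 = Y | X
w5 = Z | w1 = Z | (Y | X)
w6 = Z | w5 = Z | (Z | (Y | X))
w7 = X ^ w6 = X ^ (Z | (Z | (Y | X)))
At X=0, Y=0, Z=0: circuit gives 0, formula gives 1.

No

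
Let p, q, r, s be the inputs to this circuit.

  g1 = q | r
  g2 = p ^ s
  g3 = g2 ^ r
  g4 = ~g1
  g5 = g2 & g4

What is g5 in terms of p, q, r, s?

(p ^ s) & ~(q | r)

g1 = q | r
g2 = p ^ s
g4 = ~g1 = ~(q | r)
g5 = g2 & g4 = (p ^ s) & ~(q | r)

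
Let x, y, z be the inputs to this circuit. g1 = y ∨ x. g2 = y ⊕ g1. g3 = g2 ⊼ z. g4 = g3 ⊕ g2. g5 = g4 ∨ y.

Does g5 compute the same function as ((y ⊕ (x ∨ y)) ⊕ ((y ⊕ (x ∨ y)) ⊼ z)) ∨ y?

Yes

g1 = y ∨ x
g2 = y ⊕ g1 = y ⊕ (y ∨ x)
g3 = g2 ⊼ z = (y ⊕ (y ∨ x)) ⊼ z
g4 = g3 ⊕ g2 = ((y ⊕ (y ∨ x)) ⊼ z) ⊕ (y ⊕ (y ∨ x))
g5 = g4 ∨ y = (((y ⊕ (y ∨ x)) ⊼ z) ⊕ (y ⊕ (y ∨ x))) ∨ y
At x=1, y=0, z=0: circuit gives 0, formula gives 0.
At x=0, y=0, z=0: circuit gives 1, formula gives 1.
Agrees on all 8 inputs.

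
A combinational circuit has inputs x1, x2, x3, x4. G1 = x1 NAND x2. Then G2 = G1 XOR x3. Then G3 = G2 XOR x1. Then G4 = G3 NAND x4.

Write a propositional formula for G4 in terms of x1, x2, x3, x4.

(((x1 NAND x2) XOR x3) XOR x1) NAND x4

G1 = x1 NAND x2
G2 = G1 XOR x3 = (x1 NAND x2) XOR x3
G3 = G2 XOR x1 = ((x1 NAND x2) XOR x3) XOR x1
G4 = G3 NAND x4 = (((x1 NAND x2) XOR x3) XOR x1) NAND x4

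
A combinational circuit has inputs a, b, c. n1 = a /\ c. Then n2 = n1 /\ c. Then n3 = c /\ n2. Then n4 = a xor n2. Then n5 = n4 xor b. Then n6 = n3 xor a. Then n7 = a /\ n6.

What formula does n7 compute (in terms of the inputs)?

a /\ ((c /\ ((a /\ c) /\ c)) xor a)

n1 = a /\ c
n2 = n1 /\ c = (a /\ c) /\ c
n3 = c /\ n2 = c /\ ((a /\ c) /\ c)
n6 = n3 xor a = (c /\ ((a /\ c) /\ c)) xor a
n7 = a /\ n6 = a /\ ((c /\ ((a /\ c) /\ c)) xor a)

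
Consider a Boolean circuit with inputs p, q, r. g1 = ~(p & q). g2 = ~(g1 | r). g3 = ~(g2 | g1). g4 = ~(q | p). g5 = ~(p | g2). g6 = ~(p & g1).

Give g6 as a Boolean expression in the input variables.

g1 = ~(p & q)
g6 = ~(p & g1) = ~(p & (~(p & q)))

~(p & (~(p & q)))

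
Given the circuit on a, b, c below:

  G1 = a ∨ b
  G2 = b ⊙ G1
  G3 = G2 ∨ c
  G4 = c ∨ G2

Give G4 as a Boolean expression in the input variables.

c ∨ (b ⊙ (a ∨ b))

G1 = a ∨ b
G2 = b ⊙ G1 = b ⊙ (a ∨ b)
G4 = c ∨ G2 = c ∨ (b ⊙ (a ∨ b))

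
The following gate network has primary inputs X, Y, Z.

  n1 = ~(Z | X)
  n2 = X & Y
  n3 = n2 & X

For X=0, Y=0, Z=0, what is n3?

n2 = 0 & 0 = 0
n3 = 0 & 0 = 0

0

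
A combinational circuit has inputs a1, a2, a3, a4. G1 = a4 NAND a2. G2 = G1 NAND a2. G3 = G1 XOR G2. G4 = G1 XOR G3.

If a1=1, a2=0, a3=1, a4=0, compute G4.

1

G1 = 0 NAND 0 = 1
G2 = 1 NAND 0 = 1
G3 = 1 XOR 1 = 0
G4 = 1 XOR 0 = 1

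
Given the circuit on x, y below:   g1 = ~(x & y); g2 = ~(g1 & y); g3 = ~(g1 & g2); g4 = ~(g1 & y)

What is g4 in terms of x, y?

~((~(x & y)) & y)

g1 = ~(x & y)
g4 = ~(g1 & y) = ~((~(x & y)) & y)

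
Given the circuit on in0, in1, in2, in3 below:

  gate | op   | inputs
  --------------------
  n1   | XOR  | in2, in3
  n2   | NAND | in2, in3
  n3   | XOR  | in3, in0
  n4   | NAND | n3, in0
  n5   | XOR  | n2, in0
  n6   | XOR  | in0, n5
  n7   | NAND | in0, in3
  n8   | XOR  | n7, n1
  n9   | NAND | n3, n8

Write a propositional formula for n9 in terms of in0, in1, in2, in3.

(in3 XOR in0) NAND ((in0 NAND in3) XOR (in2 XOR in3))

n1 = in2 XOR in3
n3 = in3 XOR in0
n7 = in0 NAND in3
n8 = n7 XOR n1 = (in0 NAND in3) XOR (in2 XOR in3)
n9 = n3 NAND n8 = (in3 XOR in0) NAND ((in0 NAND in3) XOR (in2 XOR in3))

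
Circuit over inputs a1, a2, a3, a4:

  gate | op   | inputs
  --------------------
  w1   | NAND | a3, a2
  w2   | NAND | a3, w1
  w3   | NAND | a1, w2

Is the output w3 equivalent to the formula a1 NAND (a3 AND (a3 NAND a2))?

w1 = a3 NAND a2
w2 = a3 NAND w1 = a3 NAND (a3 NAND a2)
w3 = a1 NAND w2 = a1 NAND (a3 NAND (a3 NAND a2))
At a1=1, a2=0, a3=0, a4=0: circuit gives 0, formula gives 1.

No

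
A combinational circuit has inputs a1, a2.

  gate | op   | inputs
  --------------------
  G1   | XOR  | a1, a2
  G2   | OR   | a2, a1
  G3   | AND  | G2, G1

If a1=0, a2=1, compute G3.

G1 = 0 XOR 1 = 1
G2 = 1 OR 0 = 1
G3 = 1 AND 1 = 1

1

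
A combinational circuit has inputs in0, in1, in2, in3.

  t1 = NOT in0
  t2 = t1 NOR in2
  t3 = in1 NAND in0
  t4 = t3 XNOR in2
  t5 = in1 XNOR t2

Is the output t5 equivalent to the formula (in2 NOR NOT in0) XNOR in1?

t1 = NOT in0
t2 = t1 NOR in2 = NOT in0 NOR in2
t5 = in1 XNOR t2 = in1 XNOR (NOT in0 NOR in2)
At in0=0, in1=1, in2=0, in3=0: circuit gives 0, formula gives 0.
At in0=0, in1=0, in2=0, in3=0: circuit gives 1, formula gives 1.
Agrees on all 16 inputs.

Yes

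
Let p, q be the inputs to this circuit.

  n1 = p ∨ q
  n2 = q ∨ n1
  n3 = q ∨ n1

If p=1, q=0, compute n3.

1

n1 = 1 ∨ 0 = 1
n3 = 0 ∨ 1 = 1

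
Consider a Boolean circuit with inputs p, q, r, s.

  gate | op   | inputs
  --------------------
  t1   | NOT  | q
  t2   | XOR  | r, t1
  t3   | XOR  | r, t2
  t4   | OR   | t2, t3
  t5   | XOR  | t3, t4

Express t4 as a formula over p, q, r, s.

(r XOR NOT q) OR (r XOR (r XOR NOT q))

t1 = NOT q
t2 = r XOR t1 = r XOR NOT q
t3 = r XOR t2 = r XOR (r XOR NOT q)
t4 = t2 OR t3 = (r XOR NOT q) OR (r XOR (r XOR NOT q))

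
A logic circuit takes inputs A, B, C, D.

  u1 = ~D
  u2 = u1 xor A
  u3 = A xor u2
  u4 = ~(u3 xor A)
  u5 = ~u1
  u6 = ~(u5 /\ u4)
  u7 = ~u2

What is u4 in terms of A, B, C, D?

u1 = ~D
u2 = u1 xor A = ~D xor A
u3 = A xor u2 = A xor (~D xor A)
u4 = ~(u3 xor A) = ~((A xor (~D xor A)) xor A)

~((A xor (~D xor A)) xor A)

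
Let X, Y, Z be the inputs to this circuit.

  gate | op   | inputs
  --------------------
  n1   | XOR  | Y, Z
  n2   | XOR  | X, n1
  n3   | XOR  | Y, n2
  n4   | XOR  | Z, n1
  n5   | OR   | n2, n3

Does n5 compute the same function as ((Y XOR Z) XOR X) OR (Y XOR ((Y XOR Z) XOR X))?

n1 = Y XOR Z
n2 = X XOR n1 = X XOR (Y XOR Z)
n3 = Y XOR n2 = Y XOR (X XOR (Y XOR Z))
n5 = n2 OR n3 = (X XOR (Y XOR Z)) OR (Y XOR (X XOR (Y XOR Z)))
At X=0, Y=0, Z=0: circuit gives 0, formula gives 0.
At X=0, Y=0, Z=1: circuit gives 1, formula gives 1.
Agrees on all 8 inputs.

Yes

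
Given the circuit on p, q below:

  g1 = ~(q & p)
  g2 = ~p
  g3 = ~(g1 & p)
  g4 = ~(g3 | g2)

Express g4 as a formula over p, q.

~((~((~(q & p)) & p)) | ~p)

g1 = ~(q & p)
g2 = ~p
g3 = ~(g1 & p) = ~((~(q & p)) & p)
g4 = ~(g3 | g2) = ~((~((~(q & p)) & p)) | ~p)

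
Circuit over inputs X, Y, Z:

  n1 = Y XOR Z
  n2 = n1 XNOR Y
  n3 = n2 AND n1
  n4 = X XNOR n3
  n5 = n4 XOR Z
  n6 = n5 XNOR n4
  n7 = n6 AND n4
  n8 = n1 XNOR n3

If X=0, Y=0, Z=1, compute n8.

0

n1 = 0 XOR 1 = 1
n2 = 1 XNOR 0 = 0
n3 = 0 AND 1 = 0
n8 = 1 XNOR 0 = 0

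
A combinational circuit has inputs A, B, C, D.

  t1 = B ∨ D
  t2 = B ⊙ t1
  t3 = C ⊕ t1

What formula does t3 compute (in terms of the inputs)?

t1 = B ∨ D
t3 = C ⊕ t1 = C ⊕ (B ∨ D)

C ⊕ (B ∨ D)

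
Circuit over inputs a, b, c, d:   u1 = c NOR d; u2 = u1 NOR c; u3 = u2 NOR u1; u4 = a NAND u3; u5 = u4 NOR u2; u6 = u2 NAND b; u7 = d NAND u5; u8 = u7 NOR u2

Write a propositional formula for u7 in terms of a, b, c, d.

d NAND ((a NAND (((c NOR d) NOR c) NOR (c NOR d))) NOR ((c NOR d) NOR c))

u1 = c NOR d
u2 = u1 NOR c = (c NOR d) NOR c
u3 = u2 NOR u1 = ((c NOR d) NOR c) NOR (c NOR d)
u4 = a NAND u3 = a NAND (((c NOR d) NOR c) NOR (c NOR d))
u5 = u4 NOR u2 = (a NAND (((c NOR d) NOR c) NOR (c NOR d))) NOR ((c NOR d) NOR c)
u7 = d NAND u5 = d NAND ((a NAND (((c NOR d) NOR c) NOR (c NOR d))) NOR ((c NOR d) NOR c))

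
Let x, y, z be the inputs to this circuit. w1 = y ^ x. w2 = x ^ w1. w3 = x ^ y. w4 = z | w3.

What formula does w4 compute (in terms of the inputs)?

w3 = x ^ y
w4 = z | w3 = z | (x ^ y)

z | (x ^ y)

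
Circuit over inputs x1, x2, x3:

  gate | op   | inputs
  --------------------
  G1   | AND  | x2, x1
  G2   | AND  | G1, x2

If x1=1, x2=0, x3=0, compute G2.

0

G1 = 0 AND 1 = 0
G2 = 0 AND 0 = 0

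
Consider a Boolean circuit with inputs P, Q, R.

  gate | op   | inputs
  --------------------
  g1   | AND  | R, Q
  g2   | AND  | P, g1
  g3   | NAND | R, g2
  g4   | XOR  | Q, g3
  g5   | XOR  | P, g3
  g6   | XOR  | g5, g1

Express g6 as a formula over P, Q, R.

(P XOR (R NAND (P AND (R AND Q)))) XOR (R AND Q)

g1 = R AND Q
g2 = P AND g1 = P AND (R AND Q)
g3 = R NAND g2 = R NAND (P AND (R AND Q))
g5 = P XOR g3 = P XOR (R NAND (P AND (R AND Q)))
g6 = g5 XOR g1 = (P XOR (R NAND (P AND (R AND Q)))) XOR (R AND Q)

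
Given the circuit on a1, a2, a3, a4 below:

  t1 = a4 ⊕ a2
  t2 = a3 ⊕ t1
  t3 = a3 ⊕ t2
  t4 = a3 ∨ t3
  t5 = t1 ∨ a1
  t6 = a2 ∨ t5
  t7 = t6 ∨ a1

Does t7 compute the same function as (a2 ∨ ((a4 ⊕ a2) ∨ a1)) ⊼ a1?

t1 = a4 ⊕ a2
t5 = t1 ∨ a1 = (a4 ⊕ a2) ∨ a1
t6 = a2 ∨ t5 = a2 ∨ ((a4 ⊕ a2) ∨ a1)
t7 = t6 ∨ a1 = (a2 ∨ ((a4 ⊕ a2) ∨ a1)) ∨ a1
At a1=0, a2=0, a3=0, a4=0: circuit gives 0, formula gives 1.

No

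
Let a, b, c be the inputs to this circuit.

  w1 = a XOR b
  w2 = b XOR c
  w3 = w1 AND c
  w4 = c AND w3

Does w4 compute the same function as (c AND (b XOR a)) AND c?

Yes

w1 = a XOR b
w3 = w1 AND c = (a XOR b) AND c
w4 = c AND w3 = c AND ((a XOR b) AND c)
At a=0, b=0, c=0: circuit gives 0, formula gives 0.
At a=0, b=1, c=1: circuit gives 1, formula gives 1.
Agrees on all 8 inputs.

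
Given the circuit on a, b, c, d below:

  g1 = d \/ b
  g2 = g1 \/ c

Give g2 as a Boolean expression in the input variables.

(d \/ b) \/ c

g1 = d \/ b
g2 = g1 \/ c = (d \/ b) \/ c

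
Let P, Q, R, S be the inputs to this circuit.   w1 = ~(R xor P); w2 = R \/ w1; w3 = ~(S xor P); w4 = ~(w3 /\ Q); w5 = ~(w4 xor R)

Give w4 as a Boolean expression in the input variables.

~((~(S xor P)) /\ Q)

w3 = ~(S xor P)
w4 = ~(w3 /\ Q) = ~((~(S xor P)) /\ Q)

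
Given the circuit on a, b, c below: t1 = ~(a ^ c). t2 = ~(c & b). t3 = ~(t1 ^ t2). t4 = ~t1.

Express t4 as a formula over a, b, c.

t1 = ~(a ^ c)
t4 = ~t1 = ~(~(a ^ c))

~(~(a ^ c))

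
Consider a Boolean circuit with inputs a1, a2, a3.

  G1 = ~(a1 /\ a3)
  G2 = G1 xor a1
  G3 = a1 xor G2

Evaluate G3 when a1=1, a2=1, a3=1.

0

G1 = ~(1 /\ 1) = 0
G2 = 0 xor 1 = 1
G3 = 1 xor 1 = 0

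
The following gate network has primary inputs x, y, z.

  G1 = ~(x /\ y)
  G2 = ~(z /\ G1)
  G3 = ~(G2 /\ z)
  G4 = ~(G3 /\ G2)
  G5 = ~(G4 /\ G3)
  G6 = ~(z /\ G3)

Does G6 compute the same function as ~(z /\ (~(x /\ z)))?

G1 = ~(x /\ y)
G2 = ~(z /\ G1) = ~(z /\ (~(x /\ y)))
G3 = ~(G2 /\ z) = ~((~(z /\ (~(x /\ y)))) /\ z)
G6 = ~(z /\ G3) = ~(z /\ (~((~(z /\ (~(x /\ y)))) /\ z)))
At x=1, y=0, z=1: circuit gives 0, formula gives 1.

No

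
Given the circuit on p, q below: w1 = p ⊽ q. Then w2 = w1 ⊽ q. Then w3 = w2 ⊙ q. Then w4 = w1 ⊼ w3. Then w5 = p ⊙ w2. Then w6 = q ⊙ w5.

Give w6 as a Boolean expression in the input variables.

w1 = p ⊽ q
w2 = w1 ⊽ q = (p ⊽ q) ⊽ q
w5 = p ⊙ w2 = p ⊙ ((p ⊽ q) ⊽ q)
w6 = q ⊙ w5 = q ⊙ (p ⊙ ((p ⊽ q) ⊽ q))

q ⊙ (p ⊙ ((p ⊽ q) ⊽ q))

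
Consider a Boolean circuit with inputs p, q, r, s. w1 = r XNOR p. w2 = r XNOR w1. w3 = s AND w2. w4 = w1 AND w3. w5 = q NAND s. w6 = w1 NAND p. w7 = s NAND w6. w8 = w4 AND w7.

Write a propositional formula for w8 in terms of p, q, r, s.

((r XNOR p) AND (s AND (r XNOR (r XNOR p)))) AND (s NAND ((r XNOR p) NAND p))

w1 = r XNOR p
w2 = r XNOR w1 = r XNOR (r XNOR p)
w3 = s AND w2 = s AND (r XNOR (r XNOR p))
w4 = w1 AND w3 = (r XNOR p) AND (s AND (r XNOR (r XNOR p)))
w6 = w1 NAND p = (r XNOR p) NAND p
w7 = s NAND w6 = s NAND ((r XNOR p) NAND p)
w8 = w4 AND w7 = ((r XNOR p) AND (s AND (r XNOR (r XNOR p)))) AND (s NAND ((r XNOR p) NAND p))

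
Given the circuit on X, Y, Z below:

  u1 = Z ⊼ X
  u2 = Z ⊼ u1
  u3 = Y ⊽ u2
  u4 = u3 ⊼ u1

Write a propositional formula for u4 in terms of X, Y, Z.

u1 = Z ⊼ X
u2 = Z ⊼ u1 = Z ⊼ (Z ⊼ X)
u3 = Y ⊽ u2 = Y ⊽ (Z ⊼ (Z ⊼ X))
u4 = u3 ⊼ u1 = (Y ⊽ (Z ⊼ (Z ⊼ X))) ⊼ (Z ⊼ X)

(Y ⊽ (Z ⊼ (Z ⊼ X))) ⊼ (Z ⊼ X)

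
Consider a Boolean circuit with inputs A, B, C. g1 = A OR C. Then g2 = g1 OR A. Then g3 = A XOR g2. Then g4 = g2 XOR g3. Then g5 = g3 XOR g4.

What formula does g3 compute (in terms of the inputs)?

A XOR ((A OR C) OR A)

g1 = A OR C
g2 = g1 OR A = (A OR C) OR A
g3 = A XOR g2 = A XOR ((A OR C) OR A)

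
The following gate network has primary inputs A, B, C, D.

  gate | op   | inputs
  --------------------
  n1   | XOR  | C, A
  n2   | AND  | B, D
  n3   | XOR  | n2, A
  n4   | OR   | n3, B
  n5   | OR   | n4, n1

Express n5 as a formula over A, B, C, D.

n1 = C XOR A
n2 = B AND D
n3 = n2 XOR A = (B AND D) XOR A
n4 = n3 OR B = ((B AND D) XOR A) OR B
n5 = n4 OR n1 = (((B AND D) XOR A) OR B) OR (C XOR A)

(((B AND D) XOR A) OR B) OR (C XOR A)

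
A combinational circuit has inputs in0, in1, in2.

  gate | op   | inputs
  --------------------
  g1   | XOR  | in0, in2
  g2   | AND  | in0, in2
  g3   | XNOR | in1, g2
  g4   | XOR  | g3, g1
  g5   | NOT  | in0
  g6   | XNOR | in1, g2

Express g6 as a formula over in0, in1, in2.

in1 XNOR (in0 AND in2)

g2 = in0 AND in2
g6 = in1 XNOR g2 = in1 XNOR (in0 AND in2)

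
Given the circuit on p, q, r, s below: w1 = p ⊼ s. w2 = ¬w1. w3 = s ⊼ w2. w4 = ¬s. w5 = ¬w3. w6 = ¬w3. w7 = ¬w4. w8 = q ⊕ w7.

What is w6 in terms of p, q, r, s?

¬(s ⊼ ¬(p ⊼ s))

w1 = p ⊼ s
w2 = ¬w1 = ¬(p ⊼ s)
w3 = s ⊼ w2 = s ⊼ ¬(p ⊼ s)
w6 = ¬w3 = ¬(s ⊼ ¬(p ⊼ s))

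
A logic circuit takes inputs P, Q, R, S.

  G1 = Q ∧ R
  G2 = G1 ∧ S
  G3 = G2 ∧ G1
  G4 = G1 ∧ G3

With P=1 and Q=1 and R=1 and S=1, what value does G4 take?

1

G1 = 1 ∧ 1 = 1
G2 = 1 ∧ 1 = 1
G3 = 1 ∧ 1 = 1
G4 = 1 ∧ 1 = 1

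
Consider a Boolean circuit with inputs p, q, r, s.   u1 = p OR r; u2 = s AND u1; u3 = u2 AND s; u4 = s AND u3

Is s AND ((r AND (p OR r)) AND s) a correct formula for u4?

u1 = p OR r
u2 = s AND u1 = s AND (p OR r)
u3 = u2 AND s = (s AND (p OR r)) AND s
u4 = s AND u3 = s AND ((s AND (p OR r)) AND s)
At p=1, q=0, r=0, s=1: circuit gives 1, formula gives 0.

No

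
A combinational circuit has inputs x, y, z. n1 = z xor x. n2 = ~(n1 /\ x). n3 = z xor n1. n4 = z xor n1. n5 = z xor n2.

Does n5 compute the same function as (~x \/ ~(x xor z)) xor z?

n1 = z xor x
n2 = ~(n1 /\ x) = ~((z xor x) /\ x)
n5 = z xor n2 = z xor (~((z xor x) /\ x))
At x=0, y=0, z=1: circuit gives 0, formula gives 0.
At x=0, y=0, z=0: circuit gives 1, formula gives 1.
Agrees on all 8 inputs.

Yes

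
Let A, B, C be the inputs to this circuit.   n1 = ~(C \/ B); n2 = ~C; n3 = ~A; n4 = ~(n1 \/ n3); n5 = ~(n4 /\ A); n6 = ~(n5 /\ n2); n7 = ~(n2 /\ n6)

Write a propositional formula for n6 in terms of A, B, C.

~((~((~((~(C \/ B)) \/ ~A)) /\ A)) /\ ~C)

n1 = ~(C \/ B)
n2 = ~C
n3 = ~A
n4 = ~(n1 \/ n3) = ~((~(C \/ B)) \/ ~A)
n5 = ~(n4 /\ A) = ~((~((~(C \/ B)) \/ ~A)) /\ A)
n6 = ~(n5 /\ n2) = ~((~((~((~(C \/ B)) \/ ~A)) /\ A)) /\ ~C)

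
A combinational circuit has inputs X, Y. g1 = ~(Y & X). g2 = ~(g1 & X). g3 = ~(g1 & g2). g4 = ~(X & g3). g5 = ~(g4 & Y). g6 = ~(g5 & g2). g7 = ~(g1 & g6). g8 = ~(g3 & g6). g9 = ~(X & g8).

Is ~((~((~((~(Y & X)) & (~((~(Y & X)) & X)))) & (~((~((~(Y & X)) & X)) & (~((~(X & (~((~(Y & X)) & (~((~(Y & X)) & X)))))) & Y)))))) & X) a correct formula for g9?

g1 = ~(Y & X)
g2 = ~(g1 & X) = ~((~(Y & X)) & X)
g3 = ~(g1 & g2) = ~((~(Y & X)) & (~((~(Y & X)) & X)))
g4 = ~(X & g3) = ~(X & (~((~(Y & X)) & (~((~(Y & X)) & X)))))
g5 = ~(g4 & Y) = ~((~(X & (~((~(Y & X)) & (~((~(Y & X)) & X)))))) & Y)
g6 = ~(g5 & g2) = ~((~((~(X & (~((~(Y & X)) & (~((~(Y & X)) & X)))))) & Y)) & (~((~(Y & X)) & X)))
g8 = ~(g3 & g6) = ~((~((~(Y & X)) & (~((~(Y & X)) & X)))) & (~((~((~(X & (~((~(Y & X)) & (~((~(Y & X)) & X)))))) & Y)) & (~((~(Y & X)) & X)))))
g9 = ~(X & g8) = ~(X & (~((~((~(Y & X)) & (~((~(Y & X)) & X)))) & (~((~((~(X & (~((~(Y & X)) & (~((~(Y & X)) & X)))))) & Y)) & (~((~(Y & X)) & X)))))))
At X=1, Y=1: circuit gives 0, formula gives 0.
At X=0, Y=0: circuit gives 1, formula gives 1.
Agrees on all 4 inputs.

Yes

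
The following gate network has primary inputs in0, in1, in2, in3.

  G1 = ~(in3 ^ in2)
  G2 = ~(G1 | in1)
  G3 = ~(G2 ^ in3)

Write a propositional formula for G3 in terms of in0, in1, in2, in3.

~((~((~(in3 ^ in2)) | in1)) ^ in3)

G1 = ~(in3 ^ in2)
G2 = ~(G1 | in1) = ~((~(in3 ^ in2)) | in1)
G3 = ~(G2 ^ in3) = ~((~((~(in3 ^ in2)) | in1)) ^ in3)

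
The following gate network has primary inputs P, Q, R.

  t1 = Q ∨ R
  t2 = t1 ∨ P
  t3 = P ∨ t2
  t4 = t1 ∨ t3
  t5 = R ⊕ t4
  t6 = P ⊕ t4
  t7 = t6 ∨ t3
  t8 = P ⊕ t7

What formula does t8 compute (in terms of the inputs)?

t1 = Q ∨ R
t2 = t1 ∨ P = (Q ∨ R) ∨ P
t3 = P ∨ t2 = P ∨ ((Q ∨ R) ∨ P)
t4 = t1 ∨ t3 = (Q ∨ R) ∨ (P ∨ ((Q ∨ R) ∨ P))
t6 = P ⊕ t4 = P ⊕ ((Q ∨ R) ∨ (P ∨ ((Q ∨ R) ∨ P)))
t7 = t6 ∨ t3 = (P ⊕ ((Q ∨ R) ∨ (P ∨ ((Q ∨ R) ∨ P)))) ∨ (P ∨ ((Q ∨ R) ∨ P))
t8 = P ⊕ t7 = P ⊕ ((P ⊕ ((Q ∨ R) ∨ (P ∨ ((Q ∨ R) ∨ P)))) ∨ (P ∨ ((Q ∨ R) ∨ P)))

P ⊕ ((P ⊕ ((Q ∨ R) ∨ (P ∨ ((Q ∨ R) ∨ P)))) ∨ (P ∨ ((Q ∨ R) ∨ P)))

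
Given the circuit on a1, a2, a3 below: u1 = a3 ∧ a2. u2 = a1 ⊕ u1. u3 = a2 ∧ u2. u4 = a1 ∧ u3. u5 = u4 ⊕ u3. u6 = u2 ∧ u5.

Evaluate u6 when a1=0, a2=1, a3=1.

u1 = 1 ∧ 1 = 1
u2 = 0 ⊕ 1 = 1
u3 = 1 ∧ 1 = 1
u4 = 0 ∧ 1 = 0
u5 = 0 ⊕ 1 = 1
u6 = 1 ∧ 1 = 1

1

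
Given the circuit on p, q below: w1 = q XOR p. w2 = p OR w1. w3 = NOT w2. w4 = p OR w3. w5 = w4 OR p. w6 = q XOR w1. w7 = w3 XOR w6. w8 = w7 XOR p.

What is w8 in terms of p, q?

w1 = q XOR p
w2 = p OR w1 = p OR (q XOR p)
w3 = NOT w2 = NOT (p OR (q XOR p))
w6 = q XOR w1 = q XOR (q XOR p)
w7 = w3 XOR w6 = NOT (p OR (q XOR p)) XOR (q XOR (q XOR p))
w8 = w7 XOR p = (NOT (p OR (q XOR p)) XOR (q XOR (q XOR p))) XOR p

(NOT (p OR (q XOR p)) XOR (q XOR (q XOR p))) XOR p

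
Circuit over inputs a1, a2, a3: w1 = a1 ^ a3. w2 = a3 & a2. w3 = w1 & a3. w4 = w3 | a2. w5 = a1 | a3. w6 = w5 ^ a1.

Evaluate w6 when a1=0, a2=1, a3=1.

1

w5 = 0 | 1 = 1
w6 = 1 ^ 0 = 1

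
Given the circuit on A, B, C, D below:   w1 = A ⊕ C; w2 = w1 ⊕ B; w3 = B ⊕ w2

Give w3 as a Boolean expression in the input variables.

w1 = A ⊕ C
w2 = w1 ⊕ B = (A ⊕ C) ⊕ B
w3 = B ⊕ w2 = B ⊕ ((A ⊕ C) ⊕ B)

B ⊕ ((A ⊕ C) ⊕ B)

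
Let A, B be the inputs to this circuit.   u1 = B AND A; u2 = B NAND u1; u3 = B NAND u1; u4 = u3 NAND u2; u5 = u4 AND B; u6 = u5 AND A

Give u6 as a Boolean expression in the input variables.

(((B NAND (B AND A)) NAND (B NAND (B AND A))) AND B) AND A

u1 = B AND A
u2 = B NAND u1 = B NAND (B AND A)
u3 = B NAND u1 = B NAND (B AND A)
u4 = u3 NAND u2 = (B NAND (B AND A)) NAND (B NAND (B AND A))
u5 = u4 AND B = ((B NAND (B AND A)) NAND (B NAND (B AND A))) AND B
u6 = u5 AND A = (((B NAND (B AND A)) NAND (B NAND (B AND A))) AND B) AND A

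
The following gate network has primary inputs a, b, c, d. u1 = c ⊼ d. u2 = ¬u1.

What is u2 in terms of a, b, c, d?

¬(c ⊼ d)

u1 = c ⊼ d
u2 = ¬u1 = ¬(c ⊼ d)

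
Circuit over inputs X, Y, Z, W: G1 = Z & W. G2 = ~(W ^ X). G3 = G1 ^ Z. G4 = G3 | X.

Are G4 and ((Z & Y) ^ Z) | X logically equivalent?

No

G1 = Z & W
G3 = G1 ^ Z = (Z & W) ^ Z
G4 = G3 | X = ((Z & W) ^ Z) | X
At X=0, Y=0, Z=1, W=1: circuit gives 0, formula gives 1.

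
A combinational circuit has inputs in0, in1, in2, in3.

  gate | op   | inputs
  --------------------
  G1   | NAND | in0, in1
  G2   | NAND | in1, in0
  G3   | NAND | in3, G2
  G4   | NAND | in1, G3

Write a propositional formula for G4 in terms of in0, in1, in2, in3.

in1 NAND (in3 NAND (in1 NAND in0))

G2 = in1 NAND in0
G3 = in3 NAND G2 = in3 NAND (in1 NAND in0)
G4 = in1 NAND G3 = in1 NAND (in3 NAND (in1 NAND in0))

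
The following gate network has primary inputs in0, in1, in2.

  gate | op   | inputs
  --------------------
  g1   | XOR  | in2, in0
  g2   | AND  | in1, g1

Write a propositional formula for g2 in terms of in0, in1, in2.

g1 = in2 XOR in0
g2 = in1 AND g1 = in1 AND (in2 XOR in0)

in1 AND (in2 XOR in0)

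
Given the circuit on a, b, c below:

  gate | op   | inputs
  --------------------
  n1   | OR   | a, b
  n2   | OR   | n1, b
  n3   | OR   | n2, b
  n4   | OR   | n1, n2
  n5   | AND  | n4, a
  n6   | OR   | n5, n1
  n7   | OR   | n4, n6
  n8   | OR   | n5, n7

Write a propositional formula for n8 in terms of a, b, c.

n1 = a OR b
n2 = n1 OR b = (a OR b) OR b
n4 = n1 OR n2 = (a OR b) OR ((a OR b) OR b)
n5 = n4 AND a = ((a OR b) OR ((a OR b) OR b)) AND a
n6 = n5 OR n1 = (((a OR b) OR ((a OR b) OR b)) AND a) OR (a OR b)
n7 = n4 OR n6 = ((a OR b) OR ((a OR b) OR b)) OR ((((a OR b) OR ((a OR b) OR b)) AND a) OR (a OR b))
n8 = n5 OR n7 = (((a OR b) OR ((a OR b) OR b)) AND a) OR (((a OR b) OR ((a OR b) OR b)) OR ((((a OR b) OR ((a OR b) OR b)) AND a) OR (a OR b)))

(((a OR b) OR ((a OR b) OR b)) AND a) OR (((a OR b) OR ((a OR b) OR b)) OR ((((a OR b) OR ((a OR b) OR b)) AND a) OR (a OR b)))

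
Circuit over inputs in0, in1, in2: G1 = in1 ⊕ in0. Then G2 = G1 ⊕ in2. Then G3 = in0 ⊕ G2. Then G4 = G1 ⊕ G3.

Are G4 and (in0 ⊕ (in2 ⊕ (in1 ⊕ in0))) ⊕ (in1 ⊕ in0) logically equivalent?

G1 = in1 ⊕ in0
G2 = G1 ⊕ in2 = (in1 ⊕ in0) ⊕ in2
G3 = in0 ⊕ G2 = in0 ⊕ ((in1 ⊕ in0) ⊕ in2)
G4 = G1 ⊕ G3 = (in1 ⊕ in0) ⊕ (in0 ⊕ ((in1 ⊕ in0) ⊕ in2))
At in0=0, in1=0, in2=0: circuit gives 0, formula gives 0.
At in0=0, in1=0, in2=1: circuit gives 1, formula gives 1.
Agrees on all 8 inputs.

Yes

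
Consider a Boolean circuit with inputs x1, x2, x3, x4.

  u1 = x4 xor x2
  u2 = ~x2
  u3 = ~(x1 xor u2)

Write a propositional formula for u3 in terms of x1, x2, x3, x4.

u2 = ~x2
u3 = ~(x1 xor u2) = ~(x1 xor ~x2)

~(x1 xor ~x2)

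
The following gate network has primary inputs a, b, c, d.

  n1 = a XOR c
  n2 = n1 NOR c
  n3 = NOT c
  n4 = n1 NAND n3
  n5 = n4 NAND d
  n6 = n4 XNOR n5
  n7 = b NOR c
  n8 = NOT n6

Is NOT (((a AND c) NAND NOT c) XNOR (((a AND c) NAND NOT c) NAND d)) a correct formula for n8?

n1 = a XOR c
n3 = NOT c
n4 = n1 NAND n3 = (a XOR c) NAND NOT c
n5 = n4 NAND d = ((a XOR c) NAND NOT c) NAND d
n6 = n4 XNOR n5 = ((a XOR c) NAND NOT c) XNOR (((a XOR c) NAND NOT c) NAND d)
n8 = NOT n6 = NOT (((a XOR c) NAND NOT c) XNOR (((a XOR c) NAND NOT c) NAND d))
At a=1, b=0, c=0, d=0: circuit gives 1, formula gives 0.

No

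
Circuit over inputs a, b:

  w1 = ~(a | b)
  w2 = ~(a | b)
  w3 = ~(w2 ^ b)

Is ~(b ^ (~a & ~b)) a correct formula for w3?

Yes

w2 = ~(a | b)
w3 = ~(w2 ^ b) = ~((~(a | b)) ^ b)
At a=0, b=0: circuit gives 0, formula gives 0.
At a=1, b=0: circuit gives 1, formula gives 1.
Agrees on all 4 inputs.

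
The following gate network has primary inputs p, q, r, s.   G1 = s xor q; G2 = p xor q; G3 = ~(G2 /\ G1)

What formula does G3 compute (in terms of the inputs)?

G1 = s xor q
G2 = p xor q
G3 = ~(G2 /\ G1) = ~((p xor q) /\ (s xor q))

~((p xor q) /\ (s xor q))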